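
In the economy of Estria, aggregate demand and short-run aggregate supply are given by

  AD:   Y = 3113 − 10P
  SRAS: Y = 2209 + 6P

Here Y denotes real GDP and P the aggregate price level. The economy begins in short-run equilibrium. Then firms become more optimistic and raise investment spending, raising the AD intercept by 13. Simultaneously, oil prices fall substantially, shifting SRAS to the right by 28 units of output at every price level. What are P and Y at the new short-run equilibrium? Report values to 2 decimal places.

After both shocks: AD is Y = 3126 − 10P and SRAS is Y = 2237 + 6P.
Setting them equal: 889 = 16P, so P = 55.56.
Substituting into AD, Y = 2570.38.

P = 55.56, Y = 2570.38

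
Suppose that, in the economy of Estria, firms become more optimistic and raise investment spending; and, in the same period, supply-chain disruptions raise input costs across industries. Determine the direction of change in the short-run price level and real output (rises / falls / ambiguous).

The first event is a positive demand shock: AD shifts right, which by itself pushes P up and Y up.
The second is an adverse supply shock: SRAS shifts left, which by itself pushes P up and Y down.
Both shocks push P up, so P rises. The two shocks push Y in opposite directions, so the effect on Y is ambiguous.

Price level: rises; output: ambiguous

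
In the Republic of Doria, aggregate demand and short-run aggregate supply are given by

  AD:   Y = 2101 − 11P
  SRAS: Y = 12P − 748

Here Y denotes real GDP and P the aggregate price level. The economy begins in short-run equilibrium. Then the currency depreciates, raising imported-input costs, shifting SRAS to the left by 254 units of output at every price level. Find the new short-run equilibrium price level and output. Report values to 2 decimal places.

This is a negative supply shock: SRAS shifts left.
New SRAS: Y = 12P − 1002.
Set AD = SRAS: 2101 − 11P = 12P − 1002, so 3103 = 23P and P = 134.91.
Substituting into AD, Y = 616.96.

P = 134.91, Y = 616.96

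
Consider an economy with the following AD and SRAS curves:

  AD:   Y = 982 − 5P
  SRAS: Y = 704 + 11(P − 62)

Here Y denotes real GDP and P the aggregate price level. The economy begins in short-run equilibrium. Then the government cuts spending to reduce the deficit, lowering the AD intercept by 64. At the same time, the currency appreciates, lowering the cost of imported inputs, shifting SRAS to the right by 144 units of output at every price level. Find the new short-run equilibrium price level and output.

P = 47, Y = 683

After both shocks: AD is Y = 918 − 5P and SRAS is Y = 166 + 11P.
Setting them equal: 752 = 16P, so P = 47.
Y = 918 − 5·47 = 683.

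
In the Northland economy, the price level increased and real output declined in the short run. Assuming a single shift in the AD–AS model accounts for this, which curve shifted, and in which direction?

SRAS shifted left

P rose and Y fell. An AD shift moves P and Y in the same direction; an SRAS shift moves them in opposite directions.
Here P and Y moved in opposite directions, so the SRAS curve shifted.
Since Y fell, SRAS shifted left.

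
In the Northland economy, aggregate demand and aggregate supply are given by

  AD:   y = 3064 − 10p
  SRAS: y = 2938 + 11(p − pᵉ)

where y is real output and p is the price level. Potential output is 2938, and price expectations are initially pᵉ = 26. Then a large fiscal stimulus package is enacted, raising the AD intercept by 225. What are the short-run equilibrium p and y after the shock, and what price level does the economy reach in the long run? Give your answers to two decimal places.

AD shifts right: new AD is y = 3289 − 10p. With pᵉ = 26, SRAS is y = 2652 + 11p.
Short run: 3289 − 10p = 2652 + 11p gives 637 = 21p, so p = 30.33 and y = 3289 − 10p = 2985.67.
y = 2985.67 is above potential 2938; expectations adjust and SRAS shifts left until y = 2938.
Long run: on the new AD curve, 2938 = 3289 − 10p gives p = 35.10.

Short run: p = 30.33, y = 2985.67. Long run: p = 35.10.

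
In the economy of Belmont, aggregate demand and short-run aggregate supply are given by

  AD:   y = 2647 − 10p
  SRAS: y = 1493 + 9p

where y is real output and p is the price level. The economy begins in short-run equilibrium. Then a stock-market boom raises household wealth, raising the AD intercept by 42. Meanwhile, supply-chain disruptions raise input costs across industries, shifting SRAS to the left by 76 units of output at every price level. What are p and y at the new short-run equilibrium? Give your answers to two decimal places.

p = 66.95, y = 2019.53

After both shocks: AD is y = 2689 − 10p and SRAS is y = 1417 + 9p.
Setting them equal: 1272 = 19p, so p = 66.95.
Substituting into AD, y = 2019.53.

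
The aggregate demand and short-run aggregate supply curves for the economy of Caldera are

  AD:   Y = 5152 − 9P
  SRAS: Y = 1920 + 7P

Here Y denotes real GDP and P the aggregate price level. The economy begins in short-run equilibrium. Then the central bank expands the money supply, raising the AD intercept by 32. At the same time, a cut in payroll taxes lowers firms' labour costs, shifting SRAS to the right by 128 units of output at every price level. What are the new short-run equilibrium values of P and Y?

After both shocks: AD is Y = 5184 − 9P and SRAS is Y = 2048 + 7P.
Setting them equal: 3136 = 16P, so P = 196.
Y = 5184 − 9·196 = 3420.

P = 196, Y = 3420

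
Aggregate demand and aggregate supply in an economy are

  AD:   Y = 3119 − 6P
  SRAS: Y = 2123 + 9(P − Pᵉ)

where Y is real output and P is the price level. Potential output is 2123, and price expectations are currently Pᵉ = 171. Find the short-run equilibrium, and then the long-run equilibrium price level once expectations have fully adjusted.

Short run: P = 169, Y = 2105. Long run: P = 166.

Short run: with Pᵉ = 171, SRAS is Y = 584 + 9P. Setting AD = SRAS gives 2535 = 15P, so P = 169 and Y = 3119 − 6·169 = 2105.
Output 2105 is below potential 2123, so over time expected prices fall and SRAS shifts right until Y returns to 2123.
Long run: Y = 2123 on the AD curve gives 2123 = 3119 − 6P, so P = 166.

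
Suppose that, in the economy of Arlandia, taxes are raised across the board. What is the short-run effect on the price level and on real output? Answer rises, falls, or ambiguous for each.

Price level: falls; output: falls

This is a negative demand shock: AD shifts left.
Moving along the upward-sloping SRAS curve, P falls and Y falls.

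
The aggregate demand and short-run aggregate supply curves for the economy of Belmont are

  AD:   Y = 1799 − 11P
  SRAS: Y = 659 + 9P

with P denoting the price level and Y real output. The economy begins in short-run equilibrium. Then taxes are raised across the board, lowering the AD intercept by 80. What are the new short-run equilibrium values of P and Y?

P = 53, Y = 1136

This is a negative demand shock: AD shifts left.
New AD: Y = 1719 − 11P.
Set AD = SRAS: 1719 − 11P = 659 + 9P, so 1060 = 20P and P = 53.
Y = 1719 − 11·53 = 1136.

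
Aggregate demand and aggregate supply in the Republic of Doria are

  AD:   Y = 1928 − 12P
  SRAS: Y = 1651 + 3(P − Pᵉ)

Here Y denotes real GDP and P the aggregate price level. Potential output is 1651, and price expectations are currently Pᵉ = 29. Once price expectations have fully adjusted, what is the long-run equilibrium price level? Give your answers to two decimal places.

Long-run P = 23.08

Short run: with Pᵉ = 29, SRAS is Y = 1564 + 3P. Setting AD = SRAS gives 364 = 15P, so P = 24.27 and Y = 1928 − 12P = 1636.80.
Output 1636.80 is below potential 1651, so over time expected prices fall and SRAS shifts right until Y returns to 1651.
Long run: Y = 1651 on the AD curve gives 1651 = 1928 − 12P, so P = 23.08.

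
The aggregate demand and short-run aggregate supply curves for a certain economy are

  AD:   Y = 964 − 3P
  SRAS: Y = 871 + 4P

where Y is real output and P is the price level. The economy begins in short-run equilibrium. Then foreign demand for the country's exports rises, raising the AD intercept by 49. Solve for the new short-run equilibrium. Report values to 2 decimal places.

This is a positive demand shock: AD shifts right.
New AD: Y = 1013 − 3P.
Set AD = SRAS: 1013 − 3P = 871 + 4P, so 142 = 7P and P = 20.29.
Substituting into AD, Y = 952.14.

P = 20.29, Y = 952.14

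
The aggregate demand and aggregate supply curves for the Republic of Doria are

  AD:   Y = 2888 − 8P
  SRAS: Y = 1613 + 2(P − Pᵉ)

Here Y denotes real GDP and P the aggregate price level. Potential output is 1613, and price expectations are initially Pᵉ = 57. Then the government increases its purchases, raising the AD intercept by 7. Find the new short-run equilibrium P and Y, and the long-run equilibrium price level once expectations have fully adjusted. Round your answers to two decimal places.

Short run: P = 139.60, Y = 1778.20. Long run: P = 160.25.

AD shifts right: new AD is Y = 2895 − 8P. With Pᵉ = 57, SRAS is Y = 1499 + 2P.
Short run: 2895 − 8P = 1499 + 2P gives 1396 = 10P, so P = 139.60 and Y = 2895 − 8P = 1778.20.
Y = 1778.20 is above potential 1613; expectations adjust and SRAS shifts left until Y = 1613.
Long run: on the new AD curve, 1613 = 2895 − 8P gives P = 160.25.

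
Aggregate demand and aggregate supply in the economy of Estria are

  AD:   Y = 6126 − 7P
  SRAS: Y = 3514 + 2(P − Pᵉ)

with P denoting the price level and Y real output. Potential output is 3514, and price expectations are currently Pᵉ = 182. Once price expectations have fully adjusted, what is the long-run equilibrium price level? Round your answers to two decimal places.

Long-run P = 373.14

Short run: with Pᵉ = 182, SRAS is Y = 3150 + 2P. Setting AD = SRAS gives 2976 = 9P, so P = 330.67 and Y = 6126 − 7P = 3811.33.
Output 3811.33 is above potential 3514, so over time expected prices rise and SRAS shifts left until Y returns to 3514.
Long run: Y = 3514 on the AD curve gives 3514 = 6126 − 7P, so P = 373.14.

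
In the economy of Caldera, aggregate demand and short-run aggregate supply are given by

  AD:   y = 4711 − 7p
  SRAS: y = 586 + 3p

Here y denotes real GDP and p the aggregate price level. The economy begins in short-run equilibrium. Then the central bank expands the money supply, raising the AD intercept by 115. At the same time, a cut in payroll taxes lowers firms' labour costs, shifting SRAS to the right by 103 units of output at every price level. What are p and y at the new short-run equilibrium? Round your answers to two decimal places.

After both shocks: AD is y = 4826 − 7p and SRAS is y = 689 + 3p.
Setting them equal: 4137 = 10p, so p = 413.70.
Substituting into AD, y = 1930.10.

p = 413.70, y = 1930.10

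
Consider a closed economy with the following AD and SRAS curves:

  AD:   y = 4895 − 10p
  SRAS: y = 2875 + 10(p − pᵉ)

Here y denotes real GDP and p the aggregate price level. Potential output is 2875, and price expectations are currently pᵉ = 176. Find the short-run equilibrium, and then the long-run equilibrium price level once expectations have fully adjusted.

Short run: p = 189, y = 3005. Long run: p = 202.

Short run: with pᵉ = 176, SRAS is y = 1115 + 10p. Setting AD = SRAS gives 3780 = 20p, so p = 189 and y = 4895 − 10·189 = 3005.
Output 3005 is above potential 2875, so over time expected prices rise and SRAS shifts left until y returns to 2875.
Long run: y = 2875 on the AD curve gives 2875 = 4895 − 10p, so p = 202.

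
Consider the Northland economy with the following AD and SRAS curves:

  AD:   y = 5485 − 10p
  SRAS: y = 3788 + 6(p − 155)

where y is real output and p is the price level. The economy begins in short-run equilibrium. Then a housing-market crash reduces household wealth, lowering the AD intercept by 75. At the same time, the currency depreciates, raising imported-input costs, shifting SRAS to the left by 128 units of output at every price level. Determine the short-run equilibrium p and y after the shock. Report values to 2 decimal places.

After both shocks: AD is y = 5410 − 10p and SRAS is y = 2730 + 6p.
Setting them equal: 2680 = 16p, so p = 167.50.
Substituting into AD, y = 3735.00.

p = 167.50, y = 3735.00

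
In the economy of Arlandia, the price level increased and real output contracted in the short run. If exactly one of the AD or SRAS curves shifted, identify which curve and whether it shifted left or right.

P rose and Y fell. An AD shift moves P and Y in the same direction; an SRAS shift moves them in opposite directions.
Here P and Y moved in opposite directions, so the SRAS curve shifted.
Since Y fell, SRAS shifted left.

SRAS shifted left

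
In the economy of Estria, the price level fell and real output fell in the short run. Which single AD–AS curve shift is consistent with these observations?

AD shifted left

P fell and Y fell. An AD shift moves P and Y in the same direction; an SRAS shift moves them in opposite directions.
Here P and Y moved in the same direction, so the AD curve shifted.
Since Y fell, AD shifted left.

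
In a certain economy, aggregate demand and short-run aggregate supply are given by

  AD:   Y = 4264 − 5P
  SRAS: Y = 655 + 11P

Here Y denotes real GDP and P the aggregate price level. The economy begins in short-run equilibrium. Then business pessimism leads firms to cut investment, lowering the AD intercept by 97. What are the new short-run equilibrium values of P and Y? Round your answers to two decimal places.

This is a negative demand shock: AD shifts left.
New AD: Y = 4167 − 5P.
Set AD = SRAS: 4167 − 5P = 655 + 11P, so 3512 = 16P and P = 219.50.
Substituting into AD, Y = 3069.50.

P = 219.50, Y = 3069.50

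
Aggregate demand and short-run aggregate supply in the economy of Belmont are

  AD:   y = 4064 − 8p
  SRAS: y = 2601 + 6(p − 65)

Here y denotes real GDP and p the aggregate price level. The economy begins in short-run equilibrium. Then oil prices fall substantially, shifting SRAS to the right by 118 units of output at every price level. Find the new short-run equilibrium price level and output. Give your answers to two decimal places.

This is a positive supply shock: SRAS shifts right.
New SRAS: y = 2329 + 6p.
Set AD = SRAS: 4064 − 8p = 2329 + 6p, so 1735 = 14p and p = 123.93.
Substituting into AD, y = 3072.57.

p = 123.93, y = 3072.57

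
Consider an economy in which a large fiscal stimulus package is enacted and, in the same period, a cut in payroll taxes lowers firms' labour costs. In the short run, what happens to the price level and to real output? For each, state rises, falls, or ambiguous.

The first event is a positive demand shock: AD shifts right, which by itself pushes P up and Y up.
The second is a favourable supply shock: SRAS shifts right, which by itself pushes P down and Y up.
The two shocks push P in opposite directions, so the effect on P is ambiguous. Both shocks push Y up, so Y rises.

Price level: ambiguous; output: rises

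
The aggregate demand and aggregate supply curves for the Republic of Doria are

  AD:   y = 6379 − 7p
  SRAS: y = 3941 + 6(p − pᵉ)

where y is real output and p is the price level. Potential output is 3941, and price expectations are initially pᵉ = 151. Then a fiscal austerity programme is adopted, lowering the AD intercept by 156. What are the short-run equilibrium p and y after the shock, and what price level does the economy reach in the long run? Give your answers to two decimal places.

Short run: p = 245.23, y = 4506.38. Long run: p = 326.00.

AD shifts left: new AD is y = 6223 − 7p. With pᵉ = 151, SRAS is y = 3035 + 6p.
Short run: 6223 − 7p = 3035 + 6p gives 3188 = 13p, so p = 245.23 and y = 6223 − 7p = 4506.38.
y = 4506.38 is above potential 3941; expectations adjust and SRAS shifts left until y = 3941.
Long run: on the new AD curve, 3941 = 6223 − 7p gives p = 326.00.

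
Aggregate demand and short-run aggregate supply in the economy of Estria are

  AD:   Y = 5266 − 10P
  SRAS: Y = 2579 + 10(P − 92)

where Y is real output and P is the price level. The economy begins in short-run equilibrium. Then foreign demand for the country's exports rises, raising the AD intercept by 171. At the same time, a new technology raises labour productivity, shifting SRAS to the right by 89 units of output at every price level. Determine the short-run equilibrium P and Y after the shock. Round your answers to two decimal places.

After both shocks: AD is Y = 5437 − 10P and SRAS is Y = 1748 + 10P.
Setting them equal: 3689 = 20P, so P = 184.45.
Substituting into AD, Y = 3592.50.

P = 184.45, Y = 3592.50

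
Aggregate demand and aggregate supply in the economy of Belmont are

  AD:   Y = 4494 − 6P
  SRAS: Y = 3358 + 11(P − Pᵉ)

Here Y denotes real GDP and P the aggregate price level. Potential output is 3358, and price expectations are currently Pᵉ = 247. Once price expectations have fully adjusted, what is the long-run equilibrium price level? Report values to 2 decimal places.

Long-run P = 189.33

Short run: with Pᵉ = 247, SRAS is Y = 641 + 11P. Setting AD = SRAS gives 3853 = 17P, so P = 226.65 and Y = 4494 − 6P = 3134.12.
Output 3134.12 is below potential 3358, so over time expected prices fall and SRAS shifts right until Y returns to 3358.
Long run: Y = 3358 on the AD curve gives 3358 = 4494 − 6P, so P = 189.33.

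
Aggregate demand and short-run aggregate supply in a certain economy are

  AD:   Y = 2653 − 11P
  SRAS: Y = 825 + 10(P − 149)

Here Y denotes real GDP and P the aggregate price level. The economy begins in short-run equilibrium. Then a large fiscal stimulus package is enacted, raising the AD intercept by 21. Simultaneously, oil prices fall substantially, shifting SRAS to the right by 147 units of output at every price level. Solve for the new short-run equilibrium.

P = 152, Y = 1002

After both shocks: AD is Y = 2674 − 11P and SRAS is Y = 10P − 518.
Setting them equal: 3192 = 21P, so P = 152.
Y = 2674 − 11·152 = 1002.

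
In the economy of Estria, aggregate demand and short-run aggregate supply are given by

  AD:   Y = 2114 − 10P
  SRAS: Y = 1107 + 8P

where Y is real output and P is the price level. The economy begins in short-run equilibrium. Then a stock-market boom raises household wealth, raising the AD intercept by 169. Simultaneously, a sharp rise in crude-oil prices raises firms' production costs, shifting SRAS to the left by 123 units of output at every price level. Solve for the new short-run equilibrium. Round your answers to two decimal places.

After both shocks: AD is Y = 2283 − 10P and SRAS is Y = 984 + 8P.
Setting them equal: 1299 = 18P, so P = 72.17.
Substituting into AD, Y = 1561.33.

P = 72.17, Y = 1561.33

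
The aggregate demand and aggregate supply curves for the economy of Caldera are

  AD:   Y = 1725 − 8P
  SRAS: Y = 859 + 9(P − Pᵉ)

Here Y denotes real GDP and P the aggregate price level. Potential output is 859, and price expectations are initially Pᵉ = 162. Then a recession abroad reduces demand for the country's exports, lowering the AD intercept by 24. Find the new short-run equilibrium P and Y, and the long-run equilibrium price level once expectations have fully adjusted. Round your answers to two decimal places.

AD shifts left: new AD is Y = 1701 − 8P. With Pᵉ = 162, SRAS is Y = 9P − 599.
Short run: 1701 − 8P = 9P − 599 gives 2300 = 17P, so P = 135.29 and Y = 1701 − 8P = 618.65.
Y = 618.65 is below potential 859; expectations adjust and SRAS shifts right until Y = 859.
Long run: on the new AD curve, 859 = 1701 − 8P gives P = 105.25.

Short run: P = 135.29, Y = 618.65. Long run: P = 105.25.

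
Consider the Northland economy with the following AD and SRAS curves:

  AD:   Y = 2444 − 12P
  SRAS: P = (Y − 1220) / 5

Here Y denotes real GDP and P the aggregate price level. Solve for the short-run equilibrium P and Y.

P = 72, Y = 1580

Rearrange SRAS to Y = 1220 + 5P.
Set AD = SRAS: 2444 − 12P = 1220 + 5P, so 1224 = 17P and P = 72.
Then Y = 2444 − 12·72 = 1580.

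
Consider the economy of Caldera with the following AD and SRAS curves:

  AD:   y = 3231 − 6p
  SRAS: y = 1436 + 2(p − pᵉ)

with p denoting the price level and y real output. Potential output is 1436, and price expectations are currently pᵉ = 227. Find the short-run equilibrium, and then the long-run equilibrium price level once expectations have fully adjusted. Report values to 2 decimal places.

Short run: p = 281.13, y = 1544.25. Long run: p = 299.17.

Short run: with pᵉ = 227, SRAS is y = 982 + 2p. Setting AD = SRAS gives 2249 = 8p, so p = 281.13 and y = 3231 − 6p = 1544.25.
Output 1544.25 is above potential 1436, so over time expected prices rise and SRAS shifts left until y returns to 1436.
Long run: y = 1436 on the AD curve gives 1436 = 3231 − 6p, so p = 299.17.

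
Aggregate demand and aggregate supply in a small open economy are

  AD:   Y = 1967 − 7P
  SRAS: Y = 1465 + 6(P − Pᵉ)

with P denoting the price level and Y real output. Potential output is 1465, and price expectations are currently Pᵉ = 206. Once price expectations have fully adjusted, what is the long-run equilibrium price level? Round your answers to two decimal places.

Long-run P = 71.71

Short run: with Pᵉ = 206, SRAS is Y = 229 + 6P. Setting AD = SRAS gives 1738 = 13P, so P = 133.69 and Y = 1967 − 7P = 1031.15.
Output 1031.15 is below potential 1465, so over time expected prices fall and SRAS shifts right until Y returns to 1465.
Long run: Y = 1465 on the AD curve gives 1465 = 1967 − 7P, so P = 71.71.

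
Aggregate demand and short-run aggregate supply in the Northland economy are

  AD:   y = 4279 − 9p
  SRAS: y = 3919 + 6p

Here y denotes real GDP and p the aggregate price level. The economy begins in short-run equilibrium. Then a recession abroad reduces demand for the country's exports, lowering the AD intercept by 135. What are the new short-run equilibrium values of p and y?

This is a negative demand shock: AD shifts left.
New AD: y = 4144 − 9p.
Set AD = SRAS: 4144 − 9p = 3919 + 6p, so 225 = 15p and p = 15.
y = 4144 − 9·15 = 4009.

p = 15, y = 4009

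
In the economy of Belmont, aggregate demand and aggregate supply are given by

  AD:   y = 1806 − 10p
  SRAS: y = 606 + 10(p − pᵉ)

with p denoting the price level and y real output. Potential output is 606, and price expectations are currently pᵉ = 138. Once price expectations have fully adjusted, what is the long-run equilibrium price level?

Long-run p = 120

Short run: with pᵉ = 138, SRAS is y = 10p − 774. Setting AD = SRAS gives 2580 = 20p, so p = 129 and y = 1806 − 10·129 = 516.
Output 516 is below potential 606, so over time expected prices fall and SRAS shifts right until y returns to 606.
Long run: y = 606 on the AD curve gives 606 = 1806 − 10p, so p = 120.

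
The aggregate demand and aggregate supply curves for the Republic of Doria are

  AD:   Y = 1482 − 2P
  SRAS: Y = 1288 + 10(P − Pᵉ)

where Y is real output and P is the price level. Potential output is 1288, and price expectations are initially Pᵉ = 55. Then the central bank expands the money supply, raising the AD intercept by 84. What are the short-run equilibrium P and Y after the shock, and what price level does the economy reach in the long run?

AD shifts right: new AD is Y = 1566 − 2P. With Pᵉ = 55, SRAS is Y = 738 + 10P.
Short run: 1566 − 2P = 738 + 10P gives 828 = 12P, so P = 69 and Y = 1566 − 2·69 = 1428.
Y = 1428 is above potential 1288; expectations adjust and SRAS shifts left until Y = 1288.
Long run: on the new AD curve, 1288 = 1566 − 2P gives P = 139.

Short run: P = 69, Y = 1428. Long run: P = 139.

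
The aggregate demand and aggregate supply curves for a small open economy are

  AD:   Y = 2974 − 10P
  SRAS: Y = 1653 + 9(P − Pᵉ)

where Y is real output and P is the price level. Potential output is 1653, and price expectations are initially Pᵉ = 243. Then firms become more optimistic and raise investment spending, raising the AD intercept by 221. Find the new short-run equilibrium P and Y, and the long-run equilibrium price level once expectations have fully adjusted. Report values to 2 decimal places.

Short run: P = 196.26, Y = 1232.37. Long run: P = 154.20.

AD shifts right: new AD is Y = 3195 − 10P. With Pᵉ = 243, SRAS is Y = 9P − 534.
Short run: 3195 − 10P = 9P − 534 gives 3729 = 19P, so P = 196.26 and Y = 3195 − 10P = 1232.37.
Y = 1232.37 is below potential 1653; expectations adjust and SRAS shifts right until Y = 1653.
Long run: on the new AD curve, 1653 = 3195 − 10P gives P = 154.20.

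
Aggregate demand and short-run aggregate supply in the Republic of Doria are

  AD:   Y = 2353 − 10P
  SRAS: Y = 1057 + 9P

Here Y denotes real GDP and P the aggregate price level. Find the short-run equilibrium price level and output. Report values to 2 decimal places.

Set AD = SRAS: 2353 − 10P = 1057 + 9P, so 1296 = 19P and P = 68.21.
Substituting into AD, Y = 2353 − 10P = 1670.89.

P = 68.21, Y = 1670.89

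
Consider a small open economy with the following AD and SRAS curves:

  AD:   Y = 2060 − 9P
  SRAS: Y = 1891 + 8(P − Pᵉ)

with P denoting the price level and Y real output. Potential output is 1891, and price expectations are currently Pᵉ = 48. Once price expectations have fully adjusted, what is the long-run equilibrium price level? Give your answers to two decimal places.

Short run: with Pᵉ = 48, SRAS is Y = 1507 + 8P. Setting AD = SRAS gives 553 = 17P, so P = 32.53 and Y = 2060 − 9P = 1767.24.
Output 1767.24 is below potential 1891, so over time expected prices fall and SRAS shifts right until Y returns to 1891.
Long run: Y = 1891 on the AD curve gives 1891 = 2060 − 9P, so P = 18.78.

Long-run P = 18.78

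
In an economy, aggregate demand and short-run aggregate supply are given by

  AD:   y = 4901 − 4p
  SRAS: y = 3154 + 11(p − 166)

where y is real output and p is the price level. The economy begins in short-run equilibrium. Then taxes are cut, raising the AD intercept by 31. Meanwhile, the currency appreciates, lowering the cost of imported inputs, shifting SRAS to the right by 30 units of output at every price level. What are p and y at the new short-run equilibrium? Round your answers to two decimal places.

After both shocks: AD is y = 4932 − 4p and SRAS is y = 1358 + 11p.
Setting them equal: 3574 = 15p, so p = 238.27.
Substituting into AD, y = 3978.93.

p = 238.27, y = 3978.93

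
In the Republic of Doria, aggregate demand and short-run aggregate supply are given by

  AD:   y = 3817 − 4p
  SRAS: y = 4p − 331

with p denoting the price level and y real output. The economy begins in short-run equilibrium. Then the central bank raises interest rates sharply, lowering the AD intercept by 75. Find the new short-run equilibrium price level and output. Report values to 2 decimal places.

p = 509.13, y = 1705.50

This is a negative demand shock: AD shifts left.
New AD: y = 3742 − 4p.
Set AD = SRAS: 3742 − 4p = 4p − 331, so 4073 = 8p and p = 509.13.
Substituting into AD, y = 1705.50.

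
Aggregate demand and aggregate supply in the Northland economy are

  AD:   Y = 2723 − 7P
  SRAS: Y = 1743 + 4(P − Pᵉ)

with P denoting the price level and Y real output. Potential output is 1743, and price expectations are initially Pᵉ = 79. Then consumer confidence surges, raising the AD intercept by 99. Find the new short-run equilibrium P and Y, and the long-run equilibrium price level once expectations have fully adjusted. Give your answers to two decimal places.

Short run: P = 126.82, Y = 1934.27. Long run: P = 154.14.

AD shifts right: new AD is Y = 2822 − 7P. With Pᵉ = 79, SRAS is Y = 1427 + 4P.
Short run: 2822 − 7P = 1427 + 4P gives 1395 = 11P, so P = 126.82 and Y = 2822 − 7P = 1934.27.
Y = 1934.27 is above potential 1743; expectations adjust and SRAS shifts left until Y = 1743.
Long run: on the new AD curve, 1743 = 2822 − 7P gives P = 154.14.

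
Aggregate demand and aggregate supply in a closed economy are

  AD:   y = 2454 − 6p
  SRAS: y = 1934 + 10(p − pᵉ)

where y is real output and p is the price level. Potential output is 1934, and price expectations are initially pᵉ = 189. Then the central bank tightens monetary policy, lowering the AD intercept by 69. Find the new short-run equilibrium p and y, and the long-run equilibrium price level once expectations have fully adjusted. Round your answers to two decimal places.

AD shifts left: new AD is y = 2385 − 6p. With pᵉ = 189, SRAS is y = 44 + 10p.
Short run: 2385 − 6p = 44 + 10p gives 2341 = 16p, so p = 146.31 and y = 2385 − 6p = 1507.13.
y = 1507.13 is below potential 1934; expectations adjust and SRAS shifts right until y = 1934.
Long run: on the new AD curve, 1934 = 2385 − 6p gives p = 75.17.

Short run: p = 146.31, y = 1507.13. Long run: p = 75.17.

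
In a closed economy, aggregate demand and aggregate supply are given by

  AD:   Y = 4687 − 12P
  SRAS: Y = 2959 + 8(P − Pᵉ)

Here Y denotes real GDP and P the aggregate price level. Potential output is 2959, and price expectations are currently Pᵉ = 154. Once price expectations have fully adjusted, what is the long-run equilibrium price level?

Short run: with Pᵉ = 154, SRAS is Y = 1727 + 8P. Setting AD = SRAS gives 2960 = 20P, so P = 148 and Y = 4687 − 12·148 = 2911.
Output 2911 is below potential 2959, so over time expected prices fall and SRAS shifts right until Y returns to 2959.
Long run: Y = 2959 on the AD curve gives 2959 = 4687 − 12P, so P = 144.

Long-run P = 144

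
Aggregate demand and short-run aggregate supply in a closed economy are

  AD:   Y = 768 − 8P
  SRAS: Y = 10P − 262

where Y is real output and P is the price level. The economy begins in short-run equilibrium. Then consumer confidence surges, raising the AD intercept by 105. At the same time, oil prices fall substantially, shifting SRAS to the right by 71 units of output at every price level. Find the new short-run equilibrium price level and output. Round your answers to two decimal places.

P = 59.11, Y = 400.11

After both shocks: AD is Y = 873 − 8P and SRAS is Y = 10P − 191.
Setting them equal: 1064 = 18P, so P = 59.11.
Substituting into AD, Y = 400.11.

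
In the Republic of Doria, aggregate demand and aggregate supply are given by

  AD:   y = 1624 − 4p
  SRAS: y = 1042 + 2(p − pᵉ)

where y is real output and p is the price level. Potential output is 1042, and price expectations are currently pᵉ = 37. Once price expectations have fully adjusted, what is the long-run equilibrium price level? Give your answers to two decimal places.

Long-run p = 145.50

Short run: with pᵉ = 37, SRAS is y = 968 + 2p. Setting AD = SRAS gives 656 = 6p, so p = 109.33 and y = 1624 − 4p = 1186.67.
Output 1186.67 is above potential 1042, so over time expected prices rise and SRAS shifts left until y returns to 1042.
Long run: y = 1042 on the AD curve gives 1042 = 1624 − 4p, so p = 145.50.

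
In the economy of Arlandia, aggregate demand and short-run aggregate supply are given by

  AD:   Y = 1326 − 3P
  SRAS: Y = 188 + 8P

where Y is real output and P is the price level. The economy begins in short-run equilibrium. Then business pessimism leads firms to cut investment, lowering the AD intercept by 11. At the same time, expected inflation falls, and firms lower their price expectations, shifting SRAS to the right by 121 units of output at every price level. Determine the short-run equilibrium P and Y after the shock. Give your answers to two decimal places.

P = 91.45, Y = 1040.64

After both shocks: AD is Y = 1315 − 3P and SRAS is Y = 309 + 8P.
Setting them equal: 1006 = 11P, so P = 91.45.
Substituting into AD, Y = 1040.64.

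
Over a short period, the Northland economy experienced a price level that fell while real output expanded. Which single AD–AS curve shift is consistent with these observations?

SRAS shifted right

P fell and Y rose. An AD shift moves P and Y in the same direction; an SRAS shift moves them in opposite directions.
Here P and Y moved in opposite directions, so the SRAS curve shifted.
Since Y rose, SRAS shifted right.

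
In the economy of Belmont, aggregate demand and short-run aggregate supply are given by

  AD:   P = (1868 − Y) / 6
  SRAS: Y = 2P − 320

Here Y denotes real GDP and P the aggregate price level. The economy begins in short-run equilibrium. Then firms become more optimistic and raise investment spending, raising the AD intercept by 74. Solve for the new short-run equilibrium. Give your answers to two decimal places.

P = 282.75, Y = 245.50

This is a positive demand shock: AD shifts right.
New AD: Y = 1942 − 6P.
Set AD = SRAS: 1942 − 6P = 2P − 320, so 2262 = 8P and P = 282.75.
Substituting into AD, Y = 245.50.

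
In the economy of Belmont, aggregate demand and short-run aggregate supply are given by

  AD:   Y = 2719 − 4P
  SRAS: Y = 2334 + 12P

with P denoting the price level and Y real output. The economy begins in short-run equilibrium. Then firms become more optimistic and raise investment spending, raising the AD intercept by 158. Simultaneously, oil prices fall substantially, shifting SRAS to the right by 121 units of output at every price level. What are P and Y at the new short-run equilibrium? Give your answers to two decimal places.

After both shocks: AD is Y = 2877 − 4P and SRAS is Y = 2455 + 12P.
Setting them equal: 422 = 16P, so P = 26.38.
Substituting into AD, Y = 2771.50.

P = 26.38, Y = 2771.50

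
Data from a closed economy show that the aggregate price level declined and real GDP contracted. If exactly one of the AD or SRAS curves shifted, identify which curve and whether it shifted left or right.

AD shifted left

P fell and Y fell. An AD shift moves P and Y in the same direction; an SRAS shift moves them in opposite directions.
Here P and Y moved in the same direction, so the AD curve shifted.
Since Y fell, AD shifted left.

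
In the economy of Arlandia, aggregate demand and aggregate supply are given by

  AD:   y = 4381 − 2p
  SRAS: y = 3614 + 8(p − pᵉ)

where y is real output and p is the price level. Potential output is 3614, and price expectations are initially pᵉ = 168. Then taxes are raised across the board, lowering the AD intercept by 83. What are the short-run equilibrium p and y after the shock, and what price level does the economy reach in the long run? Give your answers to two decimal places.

AD shifts left: new AD is y = 4298 − 2p. With pᵉ = 168, SRAS is y = 2270 + 8p.
Short run: 4298 − 2p = 2270 + 8p gives 2028 = 10p, so p = 202.80 and y = 4298 − 2p = 3892.40.
y = 3892.40 is above potential 3614; expectations adjust and SRAS shifts left until y = 3614.
Long run: on the new AD curve, 3614 = 4298 − 2p gives p = 342.00.

Short run: p = 202.80, y = 3892.40. Long run: p = 342.00.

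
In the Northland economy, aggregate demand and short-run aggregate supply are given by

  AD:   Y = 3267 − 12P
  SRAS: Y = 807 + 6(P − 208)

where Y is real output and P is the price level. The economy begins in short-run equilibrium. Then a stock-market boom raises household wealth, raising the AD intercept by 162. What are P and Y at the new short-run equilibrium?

This is a positive demand shock: AD shifts right.
New AD: Y = 3429 − 12P.
SRAS can be written Y = 6P − 441.
Set AD = SRAS: 3429 − 12P = 6P − 441, so 3870 = 18P and P = 215.
Y = 3429 − 12·215 = 849.

P = 215, Y = 849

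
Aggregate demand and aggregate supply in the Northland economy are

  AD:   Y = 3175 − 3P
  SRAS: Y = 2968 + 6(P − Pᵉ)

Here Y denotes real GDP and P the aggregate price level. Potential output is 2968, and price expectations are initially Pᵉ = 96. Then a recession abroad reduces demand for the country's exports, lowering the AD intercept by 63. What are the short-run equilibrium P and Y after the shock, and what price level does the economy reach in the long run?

AD shifts left: new AD is Y = 3112 − 3P. With Pᵉ = 96, SRAS is Y = 2392 + 6P.
Short run: 3112 − 3P = 2392 + 6P gives 720 = 9P, so P = 80 and Y = 3112 − 3·80 = 2872.
Y = 2872 is below potential 2968; expectations adjust and SRAS shifts right until Y = 2968.
Long run: on the new AD curve, 2968 = 3112 − 3P gives P = 48.

Short run: P = 80, Y = 2872. Long run: P = 48.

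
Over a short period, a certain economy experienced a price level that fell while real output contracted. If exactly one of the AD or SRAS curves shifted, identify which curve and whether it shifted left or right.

P fell and Y fell. An AD shift moves P and Y in the same direction; an SRAS shift moves them in opposite directions.
Here P and Y moved in the same direction, so the AD curve shifted.
Since Y fell, AD shifted left.

AD shifted left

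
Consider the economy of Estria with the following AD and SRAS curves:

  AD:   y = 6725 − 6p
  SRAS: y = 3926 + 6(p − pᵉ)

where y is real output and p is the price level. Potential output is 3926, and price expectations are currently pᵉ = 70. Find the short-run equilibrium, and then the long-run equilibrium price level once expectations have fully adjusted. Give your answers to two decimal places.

Short run: p = 268.25, y = 5115.50. Long run: p = 466.50.

Short run: with pᵉ = 70, SRAS is y = 3506 + 6p. Setting AD = SRAS gives 3219 = 12p, so p = 268.25 and y = 6725 − 6p = 5115.50.
Output 5115.50 is above potential 3926, so over time expected prices rise and SRAS shifts left until y returns to 3926.
Long run: y = 3926 on the AD curve gives 3926 = 6725 − 6p, so p = 466.50.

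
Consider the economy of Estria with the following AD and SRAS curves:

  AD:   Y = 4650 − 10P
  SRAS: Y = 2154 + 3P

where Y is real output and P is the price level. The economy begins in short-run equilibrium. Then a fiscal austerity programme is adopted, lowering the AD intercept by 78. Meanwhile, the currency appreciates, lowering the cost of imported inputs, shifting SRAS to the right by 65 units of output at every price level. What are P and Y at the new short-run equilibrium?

After both shocks: AD is Y = 4572 − 10P and SRAS is Y = 2219 + 3P.
Setting them equal: 2353 = 13P, so P = 181.
Y = 4572 − 10·181 = 2762.

P = 181, Y = 2762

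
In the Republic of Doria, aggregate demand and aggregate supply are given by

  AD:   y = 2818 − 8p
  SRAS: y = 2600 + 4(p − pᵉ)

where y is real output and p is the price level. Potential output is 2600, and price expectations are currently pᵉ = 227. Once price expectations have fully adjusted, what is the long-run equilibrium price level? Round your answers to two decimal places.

Short run: with pᵉ = 227, SRAS is y = 1692 + 4p. Setting AD = SRAS gives 1126 = 12p, so p = 93.83 and y = 2818 − 8p = 2067.33.
Output 2067.33 is below potential 2600, so over time expected prices fall and SRAS shifts right until y returns to 2600.
Long run: y = 2600 on the AD curve gives 2600 = 2818 − 8p, so p = 27.25.

Long-run p = 27.25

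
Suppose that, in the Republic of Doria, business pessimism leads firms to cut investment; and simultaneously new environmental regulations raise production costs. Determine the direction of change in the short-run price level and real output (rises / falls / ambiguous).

The first event is a negative demand shock: AD shifts left, which by itself pushes P down and Y down.
The second is an adverse supply shock: SRAS shifts left, which by itself pushes P up and Y down.
The two shocks push P in opposite directions, so the effect on P is ambiguous. Both shocks push Y down, so Y falls.

Price level: ambiguous; output: falls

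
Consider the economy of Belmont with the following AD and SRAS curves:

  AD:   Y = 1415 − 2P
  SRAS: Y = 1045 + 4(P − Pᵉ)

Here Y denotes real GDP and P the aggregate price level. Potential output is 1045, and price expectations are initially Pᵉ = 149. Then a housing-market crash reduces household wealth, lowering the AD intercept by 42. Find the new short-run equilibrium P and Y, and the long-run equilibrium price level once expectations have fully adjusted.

AD shifts left: new AD is Y = 1373 − 2P. With Pᵉ = 149, SRAS is Y = 449 + 4P.
Short run: 1373 − 2P = 449 + 4P gives 924 = 6P, so P = 154 and Y = 1373 − 2·154 = 1065.
Y = 1065 is above potential 1045; expectations adjust and SRAS shifts left until Y = 1045.
Long run: on the new AD curve, 1045 = 1373 − 2P gives P = 164.

Short run: P = 154, Y = 1065. Long run: P = 164.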